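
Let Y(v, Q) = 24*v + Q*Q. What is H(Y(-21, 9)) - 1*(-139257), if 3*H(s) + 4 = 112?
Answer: 139293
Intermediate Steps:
Y(v, Q) = Q² + 24*v (Y(v, Q) = 24*v + Q² = Q² + 24*v)
H(s) = 36 (H(s) = -4/3 + (⅓)*112 = -4/3 + 112/3 = 36)
H(Y(-21, 9)) - 1*(-139257) = 36 - 1*(-139257) = 36 + 139257 = 139293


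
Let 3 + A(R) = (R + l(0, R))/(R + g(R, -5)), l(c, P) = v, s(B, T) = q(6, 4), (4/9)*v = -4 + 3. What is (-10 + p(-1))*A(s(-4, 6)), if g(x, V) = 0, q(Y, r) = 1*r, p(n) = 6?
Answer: 41/4 ≈ 10.250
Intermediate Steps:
v = -9/4 (v = 9*(-4 + 3)/4 = (9/4)*(-1) = -9/4 ≈ -2.2500)
q(Y, r) = r
s(B, T) = 4
l(c, P) = -9/4
A(R) = -3 + (-9/4 + R)/R (A(R) = -3 + (R - 9/4)/(R + 0) = -3 + (-9/4 + R)/R)
(-10 + p(-1))*A(s(-4, 6)) = (-10 + 6)*(-2 - 9/4/4) = -4*(-2 - 9/4*¼) = -4*(-2 - 9/16) = -4*(-41/16) = 41/4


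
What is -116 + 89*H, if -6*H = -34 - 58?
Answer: 3746/3 ≈ 1248.7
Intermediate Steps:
H = 46/3 (H = -(-34 - 58)/6 = -⅙*(-92) = 46/3 ≈ 15.333)
-116 + 89*H = -116 + 89*(46/3) = -116 + 4094/3 = 3746/3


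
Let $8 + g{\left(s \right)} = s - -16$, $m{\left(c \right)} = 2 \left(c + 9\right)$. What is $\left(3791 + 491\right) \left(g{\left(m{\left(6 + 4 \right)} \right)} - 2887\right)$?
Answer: $-12165162$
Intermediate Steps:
$m{\left(c \right)} = 18 + 2 c$ ($m{\left(c \right)} = 2 \left(9 + c\right) = 18 + 2 c$)
$g{\left(s \right)} = 8 + s$ ($g{\left(s \right)} = -8 + \left(s - -16\right) = -8 + \left(s + 16\right) = -8 + \left(16 + s\right) = 8 + s$)
$\left(3791 + 491\right) \left(g{\left(m{\left(6 + 4 \right)} \right)} - 2887\right) = \left(3791 + 491\right) \left(\left(8 + \left(18 + 2 \left(6 + 4\right)\right)\right) - 2887\right) = 4282 \left(\left(8 + \left(18 + 2 \cdot 10\right)\right) - 2887\right) = 4282 \left(\left(8 + \left(18 + 20\right)\right) - 2887\right) = 4282 \left(\left(8 + 38\right) - 2887\right) = 4282 \left(46 - 2887\right) = 4282 \left(-2841\right) = -12165162$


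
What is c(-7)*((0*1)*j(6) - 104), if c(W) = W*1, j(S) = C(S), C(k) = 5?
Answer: 728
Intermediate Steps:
j(S) = 5
c(W) = W
c(-7)*((0*1)*j(6) - 104) = -7*((0*1)*5 - 104) = -7*(0*5 - 104) = -7*(0 - 104) = -7*(-104) = 728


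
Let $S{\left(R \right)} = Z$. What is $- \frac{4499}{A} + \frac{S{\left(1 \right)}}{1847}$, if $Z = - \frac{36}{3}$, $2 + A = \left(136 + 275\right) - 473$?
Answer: $\frac{8308885}{118208} \approx 70.29$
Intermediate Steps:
$A = -64$ ($A = -2 + \left(\left(136 + 275\right) - 473\right) = -2 + \left(411 - 473\right) = -2 - 62 = -64$)
$Z = -12$ ($Z = \left(-36\right) \frac{1}{3} = -12$)
$S{\left(R \right)} = -12$
$- \frac{4499}{A} + \frac{S{\left(1 \right)}}{1847} = - \frac{4499}{-64} - \frac{12}{1847} = \left(-4499\right) \left(- \frac{1}{64}\right) - \frac{12}{1847} = \frac{4499}{64} - \frac{12}{1847} = \frac{8308885}{118208}$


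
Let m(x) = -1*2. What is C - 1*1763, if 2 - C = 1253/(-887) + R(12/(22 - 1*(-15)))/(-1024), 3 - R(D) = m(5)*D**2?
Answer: -2187948461059/1243446272 ≈ -1759.6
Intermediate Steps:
m(x) = -2
R(D) = 3 + 2*D**2 (R(D) = 3 - (-2)*D**2 = 3 + 2*D**2)
C = 4247316477/1243446272 (C = 2 - (1253/(-887) + (3 + 2*(12/(22 - 1*(-15)))**2)/(-1024)) = 2 - (1253*(-1/887) + (3 + 2*(12/(22 + 15))**2)*(-1/1024)) = 2 - (-1253/887 + (3 + 2*(12/37)**2)*(-1/1024)) = 2 - (-1253/887 + (3 + 2*(144/1369))*(-1/1024)) = 2 - (-1253/887 + (3 + 288/1369)*(-1/1024)) = 2 - (-1253/887 + (4395/1369)*(-1/1024)) = 2 - (-1253/887 - 4395/1401856) = 2 - 1*(-1760423933/1243446272) = 2 + 1760423933/1243446272 = 4247316477/1243446272 ≈ 3.4158)
C - 1*1763 = 4247316477/1243446272 - 1*1763 = 4247316477/1243446272 - 1763 = -2187948461059/1243446272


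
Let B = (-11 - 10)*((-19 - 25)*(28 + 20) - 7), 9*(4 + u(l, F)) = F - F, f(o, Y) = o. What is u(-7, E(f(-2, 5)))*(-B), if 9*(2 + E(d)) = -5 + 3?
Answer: 177996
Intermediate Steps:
E(d) = -20/9 (E(d) = -2 + (-5 + 3)/9 = -2 + (⅑)*(-2) = -2 - 2/9 = -20/9)
u(l, F) = -4 (u(l, F) = -4 + (F - F)/9 = -4 + (⅑)*0 = -4 + 0 = -4)
B = 44499 (B = -21*(-44*48 - 7) = -21*(-2112 - 7) = -21*(-2119) = 44499)
u(-7, E(f(-2, 5)))*(-B) = -(-4)*44499 = -4*(-44499) = 177996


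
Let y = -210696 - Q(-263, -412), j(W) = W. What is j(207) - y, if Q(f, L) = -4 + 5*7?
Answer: 210934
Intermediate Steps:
Q(f, L) = 31 (Q(f, L) = -4 + 35 = 31)
y = -210727 (y = -210696 - 1*31 = -210696 - 31 = -210727)
j(207) - y = 207 - 1*(-210727) = 207 + 210727 = 210934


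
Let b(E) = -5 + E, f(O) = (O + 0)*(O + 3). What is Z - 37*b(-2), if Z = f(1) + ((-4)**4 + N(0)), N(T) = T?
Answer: 519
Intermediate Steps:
f(O) = O*(3 + O)
Z = 260 (Z = 1*(3 + 1) + ((-4)**4 + 0) = 1*4 + (256 + 0) = 4 + 256 = 260)
Z - 37*b(-2) = 260 - 37*(-5 - 2) = 260 - 37*(-7) = 260 + 259 = 519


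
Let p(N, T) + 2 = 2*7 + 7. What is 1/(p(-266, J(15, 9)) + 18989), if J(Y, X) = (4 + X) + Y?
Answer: 1/19008 ≈ 5.2609e-5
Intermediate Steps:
J(Y, X) = 4 + X + Y
p(N, T) = 19 (p(N, T) = -2 + (2*7 + 7) = -2 + (14 + 7) = -2 + 21 = 19)
1/(p(-266, J(15, 9)) + 18989) = 1/(19 + 18989) = 1/19008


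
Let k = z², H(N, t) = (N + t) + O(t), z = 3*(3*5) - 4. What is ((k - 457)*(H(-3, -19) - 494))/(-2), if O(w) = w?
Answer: 327420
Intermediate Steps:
z = 41 (z = 3*15 - 4 = 45 - 4 = 41)
H(N, t) = N + 2*t (H(N, t) = (N + t) + t = N + 2*t)
k = 1681 (k = 41² = 1681)
((k - 457)*(H(-3, -19) - 494))/(-2) = ((1681 - 457)*((-3 + 2*(-19)) - 494))/(-2) = (1224*((-3 - 38) - 494))*(-½) = (1224*(-41 - 494))*(-½) = (1224*(-535))*(-½) = -654840*(-½) = 327420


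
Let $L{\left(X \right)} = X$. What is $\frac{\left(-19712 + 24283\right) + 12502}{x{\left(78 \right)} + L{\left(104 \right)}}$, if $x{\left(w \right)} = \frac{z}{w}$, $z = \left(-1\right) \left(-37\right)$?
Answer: $\frac{1331694}{8149} \approx 163.42$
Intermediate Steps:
$z = 37$
$x{\left(w \right)} = \frac{37}{w}$
$\frac{\left(-19712 + 24283\right) + 12502}{x{\left(78 \right)} + L{\left(104 \right)}} = \frac{\left(-19712 + 24283\right) + 12502}{\frac{37}{78} + 104} = \frac{4571 + 12502}{37 \cdot \frac{1}{78} + 104} = \frac{17073}{\frac{37}{78} + 104} = \frac{17073}{\frac{8149}{78}} = 17073 \cdot \frac{78}{8149} = \frac{1331694}{8149}$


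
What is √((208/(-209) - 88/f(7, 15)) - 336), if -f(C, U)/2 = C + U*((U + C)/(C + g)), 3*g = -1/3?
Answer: I*√10635095623746/177859 ≈ 18.336*I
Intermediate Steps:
g = -⅑ (g = (-1/3)/3 = (-1*⅓)/3 = (⅓)*(-⅓) = -⅑ ≈ -0.11111)
f(C, U) = -2*C - 2*U*(C + U)/(-⅑ + C) (f(C, U) = -2*(C + U*((U + C)/(C - ⅑))) = -2*(C + U*((C + U)/(-⅑ + C))) = -2*(C + U*(C + U)/(-⅑ + C)) = -2*C - 2*U*(C + U)/(-⅑ + C))
√((208/(-209) - 88/f(7, 15)) - 336) = √((208/(-209) - 88*(-1 + 9*7)/(2*(7 - 9*7² - 9*15² - 9*7*15))) - 336) = √((208*(-1/209) - 88*(-1 + 63)/(2*(7 - 9*49 - 9*225 - 945))) - 336) = √((-208/209 - 88*31/(7 - 441 - 2025 - 945)) - 336) = √((-208/209 - 88/(2*(1/62)*(-3404))) - 336) = √((-208/209 - 88/(-3404/31)) - 336) = √((-208/209 - 88*(-31/3404)) - 336) = √((-208/209 + 682/851) - 336) = √(-34470/177859 - 336) = √(-59795094/177859) = I*√10635095623746/177859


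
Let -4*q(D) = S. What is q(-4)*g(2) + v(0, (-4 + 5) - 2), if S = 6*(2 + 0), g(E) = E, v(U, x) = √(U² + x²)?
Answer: -5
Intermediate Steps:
S = 12 (S = 6*2 = 12)
q(D) = -3 (q(D) = -¼*12 = -3)
q(-4)*g(2) + v(0, (-4 + 5) - 2) = -3*2 + √(0² + ((-4 + 5) - 2)²) = -6 + √(0 + (1 - 2)²) = -6 + √(0 + (-1)²) = -6 + √(0 + 1) = -6 + √1 = -6 + 1 = -5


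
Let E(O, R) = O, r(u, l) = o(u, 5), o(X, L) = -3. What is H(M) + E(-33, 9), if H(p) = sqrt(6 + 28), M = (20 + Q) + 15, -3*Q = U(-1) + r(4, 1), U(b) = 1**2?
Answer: -33 + sqrt(34) ≈ -27.169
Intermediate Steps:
r(u, l) = -3
U(b) = 1
Q = 2/3 (Q = -(1 - 3)/3 = -1/3*(-2) = 2/3 ≈ 0.66667)
M = 107/3 (M = (20 + 2/3) + 15 = 62/3 + 15 = 107/3 ≈ 35.667)
H(p) = sqrt(34)
H(M) + E(-33, 9) = sqrt(34) - 33 = -33 + sqrt(34)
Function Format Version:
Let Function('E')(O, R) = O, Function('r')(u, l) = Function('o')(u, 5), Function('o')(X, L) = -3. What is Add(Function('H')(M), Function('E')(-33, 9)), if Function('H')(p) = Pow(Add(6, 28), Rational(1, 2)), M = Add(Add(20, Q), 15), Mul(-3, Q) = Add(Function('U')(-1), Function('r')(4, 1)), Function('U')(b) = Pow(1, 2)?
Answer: Add(-33, Pow(34, Rational(1, 2))) ≈ -27.169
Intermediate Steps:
Function('r')(u, l) = -3
Function('U')(b) = 1
Q = Rational(2, 3) (Q = Mul(Rational(-1, 3), Add(1, -3)) = Mul(Rational(-1, 3), -2) = Rational(2, 3) ≈ 0.66667)
M = Rational(107, 3) (M = Add(Add(20, Rational(2, 3)), 15) = Add(Rational(62, 3), 15) = Rational(107, 3) ≈ 35.667)
Function('H')(p) = Pow(34, Rational(1, 2))
Add(Function('H')(M), Function('E')(-33, 9)) = Add(Pow(34, Rational(1, 2)), -33) = Add(-33, Pow(34, Rational(1, 2)))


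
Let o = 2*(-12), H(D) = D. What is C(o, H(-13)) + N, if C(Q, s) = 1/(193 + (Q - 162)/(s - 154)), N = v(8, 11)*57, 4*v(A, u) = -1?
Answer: -1847101/129668 ≈ -14.245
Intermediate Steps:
o = -24
v(A, u) = -1/4 (v(A, u) = (1/4)*(-1) = -1/4)
N = -57/4 (N = -1/4*57 = -57/4 ≈ -14.250)
C(Q, s) = 1/(193 + (-162 + Q)/(-154 + s))
C(o, H(-13)) + N = (-154 - 13)/(-29884 - 24 + 193*(-13)) - 57/4 = -167/(-29884 - 24 - 2509) - 57/4 = -167/(-32417) - 57/4 = -1/32417*(-167) - 57/4 = 167/32417 - 57/4 = -1847101/129668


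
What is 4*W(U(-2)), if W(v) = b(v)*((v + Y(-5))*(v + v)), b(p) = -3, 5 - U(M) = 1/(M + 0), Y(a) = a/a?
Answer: -858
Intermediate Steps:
Y(a) = 1
U(M) = 5 - 1/M (U(M) = 5 - 1/(M + 0) = 5 - 1/M)
W(v) = -6*v*(1 + v) (W(v) = -3*(v + 1)*(v + v) = -3*(1 + v)*2*v = -6*v*(1 + v))
4*W(U(-2)) = 4*(-6*(5 - 1/(-2))*(1 + (5 - 1/(-2)))) = 4*(-6*(5 - 1*(-½))*(1 + (5 - 1*(-½)))) = 4*(-6*(5 + ½)*(1 + (5 + ½))) = 4*(-6*11/2*(1 + 11/2)) = 4*(-6*11/2*13/2) = 4*(-429/2) = -858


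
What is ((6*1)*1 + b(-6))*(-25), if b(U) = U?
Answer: 0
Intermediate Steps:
((6*1)*1 + b(-6))*(-25) = ((6*1)*1 - 6)*(-25) = (6*1 - 6)*(-25) = (6 - 6)*(-25) = 0*(-25) = 0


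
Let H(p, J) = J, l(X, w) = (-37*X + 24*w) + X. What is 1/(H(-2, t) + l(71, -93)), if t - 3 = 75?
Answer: -1/4710 ≈ -0.00021231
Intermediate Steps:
t = 78 (t = 3 + 75 = 78)
l(X, w) = -36*X + 24*w
1/(H(-2, t) + l(71, -93)) = 1/(78 + (-36*71 + 24*(-93))) = 1/(78 + (-2556 - 2232)) = 1/(78 - 4788) = 1/(-4710) = -1/4710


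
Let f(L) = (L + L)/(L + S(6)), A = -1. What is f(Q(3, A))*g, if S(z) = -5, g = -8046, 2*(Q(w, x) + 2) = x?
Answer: -5364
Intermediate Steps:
Q(w, x) = -2 + x/2
f(L) = 2*L/(-5 + L) (f(L) = (L + L)/(L - 5) = (2*L)/(-5 + L) = 2*L/(-5 + L))
f(Q(3, A))*g = (2*(-2 + (½)*(-1))/(-5 + (-2 + (½)*(-1))))*(-8046) = (2*(-2 - ½)/(-5 + (-2 - ½)))*(-8046) = (2*(-5/2)/(-5 - 5/2))*(-8046) = (2*(-5/2)/(-15/2))*(-8046) = (2*(-5/2)*(-2/15))*(-8046) = (⅔)*(-8046) = -5364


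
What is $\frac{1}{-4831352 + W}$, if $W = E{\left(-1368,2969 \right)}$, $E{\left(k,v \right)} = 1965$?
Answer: $- \frac{1}{4829387} \approx -2.0707 \cdot 10^{-7}$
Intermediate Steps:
$W = 1965$
$\frac{1}{-4831352 + W} = \frac{1}{-4831352 + 1965} = \frac{1}{-4829387} = - \frac{1}{4829387}$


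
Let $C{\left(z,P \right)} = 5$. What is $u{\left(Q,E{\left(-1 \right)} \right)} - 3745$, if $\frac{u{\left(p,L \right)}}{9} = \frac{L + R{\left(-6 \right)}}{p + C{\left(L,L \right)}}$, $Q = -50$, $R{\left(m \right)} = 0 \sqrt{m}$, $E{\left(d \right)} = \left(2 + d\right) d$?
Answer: $- \frac{18724}{5} \approx -3744.8$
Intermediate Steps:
$E{\left(d \right)} = d \left(2 + d\right)$
$R{\left(m \right)} = 0$
$u{\left(p,L \right)} = \frac{9 L}{5 + p}$ ($u{\left(p,L \right)} = 9 \frac{L + 0}{p + 5} = 9 \frac{L}{5 + p} = \frac{9 L}{5 + p}$)
$u{\left(Q,E{\left(-1 \right)} \right)} - 3745 = \frac{9 \left(- (2 - 1)\right)}{5 - 50} - 3745 = \frac{9 \left(\left(-1\right) 1\right)}{-45} - 3745 = 9 \left(-1\right) \left(- \frac{1}{45}\right) - 3745 = \frac{1}{5} - 3745 = - \frac{18724}{5}$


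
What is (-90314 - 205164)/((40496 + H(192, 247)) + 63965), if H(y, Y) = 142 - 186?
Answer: -295478/104417 ≈ -2.8298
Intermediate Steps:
H(y, Y) = -44
(-90314 - 205164)/((40496 + H(192, 247)) + 63965) = (-90314 - 205164)/((40496 - 44) + 63965) = -295478/(40452 + 63965) = -295478/104417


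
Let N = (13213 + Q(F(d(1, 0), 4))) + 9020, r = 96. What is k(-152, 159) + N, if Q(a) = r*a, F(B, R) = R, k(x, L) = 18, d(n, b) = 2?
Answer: 22635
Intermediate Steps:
Q(a) = 96*a
N = 22617 (N = (13213 + 96*4) + 9020 = (13213 + 384) + 9020 = 13597 + 9020 = 22617)
k(-152, 159) + N = 18 + 22617 = 22635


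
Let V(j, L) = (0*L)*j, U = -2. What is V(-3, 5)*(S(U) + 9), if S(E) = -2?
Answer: 0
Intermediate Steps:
V(j, L) = 0 (V(j, L) = 0*j = 0)
V(-3, 5)*(S(U) + 9) = 0*(-2 + 9) = 0*7 = 0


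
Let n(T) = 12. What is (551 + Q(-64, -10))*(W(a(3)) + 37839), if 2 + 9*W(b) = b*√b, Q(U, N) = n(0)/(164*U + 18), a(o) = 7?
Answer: 983057008967/47151 + 20206781*√7/47151 ≈ 2.0850e+7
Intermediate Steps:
Q(U, N) = 12/(18 + 164*U) (Q(U, N) = 12/(164*U + 18) = 12/(18 + 164*U))
W(b) = -2/9 + b^(3/2)/9 (W(b) = -2/9 + (b*√b)/9 = -2/9 + b^(3/2)/9)
(551 + Q(-64, -10))*(W(a(3)) + 37839) = (551 + 6/(9 + 82*(-64)))*((-2/9 + 7^(3/2)/9) + 37839) = (551 + 6/(9 - 5248))*((-2/9 + (7*√7)/9) + 37839) = (551 + 6/(-5239))*((-2/9 + 7*√7/9) + 37839) = (551 + 6*(-1/5239))*(340549/9 + 7*√7/9) = (551 - 6/5239)*(340549/9 + 7*√7/9) = 2886683*(340549/9 + 7*√7/9)/5239 = 983057008967/47151 + 20206781*√7/47151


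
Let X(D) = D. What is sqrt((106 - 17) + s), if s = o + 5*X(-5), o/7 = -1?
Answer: sqrt(57) ≈ 7.5498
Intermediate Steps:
o = -7 (o = 7*(-1) = -7)
s = -32 (s = -7 + 5*(-5) = -7 - 25 = -32)
sqrt((106 - 17) + s) = sqrt((106 - 17) - 32) = sqrt(89 - 32) = sqrt(57)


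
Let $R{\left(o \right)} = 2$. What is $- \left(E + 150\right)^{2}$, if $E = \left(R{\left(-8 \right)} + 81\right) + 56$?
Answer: $-83521$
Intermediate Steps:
$E = 139$ ($E = \left(2 + 81\right) + 56 = 83 + 56 = 139$)
$- \left(E + 150\right)^{2} = - \left(139 + 150\right)^{2} = - 289^{2} = \left(-1\right) 83521 = -83521$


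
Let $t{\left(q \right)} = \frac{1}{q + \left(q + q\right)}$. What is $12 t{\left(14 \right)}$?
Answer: $\frac{2}{7} \approx 0.28571$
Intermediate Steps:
$t{\left(q \right)} = \frac{1}{3 q}$ ($t{\left(q \right)} = \frac{1}{q + 2 q} = \frac{1}{3 q}$)
$12 t{\left(14 \right)} = 12 \frac{1}{3 \cdot 14} = 12 \cdot \frac{1}{3} \cdot \frac{1}{14} = 12 \cdot \frac{1}{42} = \frac{2}{7}$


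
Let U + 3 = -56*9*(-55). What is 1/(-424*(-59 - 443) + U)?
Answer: 1/240565 ≈ 4.1569e-6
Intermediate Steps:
U = 27717 (U = -3 - 56*9*(-55) = -3 - 504*(-55) = -3 + 27720 = 27717)
1/(-424*(-59 - 443) + U) = 1/(-424*(-59 - 443) + 27717) = 1/(-424*(-502) + 27717) = 1/(212848 + 27717) = 1/240565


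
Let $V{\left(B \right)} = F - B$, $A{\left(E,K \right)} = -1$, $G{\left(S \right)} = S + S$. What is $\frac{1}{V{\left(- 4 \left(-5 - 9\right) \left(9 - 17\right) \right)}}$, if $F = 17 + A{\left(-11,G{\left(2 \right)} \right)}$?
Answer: $\frac{1}{464} \approx 0.0021552$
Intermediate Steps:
$G{\left(S \right)} = 2 S$
$F = 16$ ($F = 17 - 1 = 16$)
$V{\left(B \right)} = 16 - B$
$\frac{1}{V{\left(- 4 \left(-5 - 9\right) \left(9 - 17\right) \right)}} = \frac{1}{16 - - 4 \left(-5 - 9\right) \left(9 - 17\right)} = \frac{1}{16 - - 4 \left(\left(-14\right) \left(-8\right)\right)} = \frac{1}{16 - \left(-4\right) 112} = \frac{1}{16 - -448} = \frac{1}{16 + 448} = \frac{1}{464}$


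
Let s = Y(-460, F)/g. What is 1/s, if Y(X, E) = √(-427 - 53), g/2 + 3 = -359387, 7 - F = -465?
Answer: 35939*I*√30/6 ≈ 32808.0*I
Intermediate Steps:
F = 472 (F = 7 - 1*(-465) = 7 + 465 = 472)
g = -718780 (g = -6 + 2*(-359387) = -6 - 718774 = -718780)
Y(X, E) = 4*I*√30 (Y(X, E) = √(-480) = 4*I*√30)
s = -I*√30/179695 (s = (4*I*√30)/(-718780) = (4*I*√30)*(-1/718780) = -I*√30/179695 ≈ -3.0481e-5*I)
1/s = 1/(-I*√30/179695) = 35939*I*√30/6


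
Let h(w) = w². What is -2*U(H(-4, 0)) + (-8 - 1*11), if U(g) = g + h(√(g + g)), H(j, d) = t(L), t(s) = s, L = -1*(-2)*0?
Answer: -19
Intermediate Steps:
L = 0 (L = 2*0 = 0)
H(j, d) = 0
U(g) = 3*g (U(g) = g + (√(g + g))² = g + (√(2*g))² = g + (√2*√g)² = g + 2*g = 3*g)
-2*U(H(-4, 0)) + (-8 - 1*11) = -6*0 + (-8 - 1*11) = -2*0 + (-8 - 11) = 0 - 19 = -19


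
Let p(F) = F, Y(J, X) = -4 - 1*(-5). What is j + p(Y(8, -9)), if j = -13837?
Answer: -13836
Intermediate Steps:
Y(J, X) = 1 (Y(J, X) = -4 + 5 = 1)
j + p(Y(8, -9)) = -13837 + 1 = -13836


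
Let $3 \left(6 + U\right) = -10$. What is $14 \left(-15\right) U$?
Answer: $1960$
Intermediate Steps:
$U = - \frac{28}{3}$ ($U = -6 + \frac{1}{3} \left(-10\right) = -6 - \frac{10}{3} = - \frac{28}{3} \approx -9.3333$)
$14 \left(-15\right) U = 14 \left(-15\right) \left(- \frac{28}{3}\right) = \left(-210\right) \left(- \frac{28}{3}\right) = 1960$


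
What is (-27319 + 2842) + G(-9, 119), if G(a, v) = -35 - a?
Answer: -24503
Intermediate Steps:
(-27319 + 2842) + G(-9, 119) = (-27319 + 2842) + (-35 - 1*(-9)) = -24477 + (-35 + 9) = -24477 - 26 = -24503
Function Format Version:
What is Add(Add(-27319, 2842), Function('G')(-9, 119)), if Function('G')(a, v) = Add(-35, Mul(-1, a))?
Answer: -24503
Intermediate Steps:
Add(Add(-27319, 2842), Function('G')(-9, 119)) = Add(Add(-27319, 2842), Add(-35, Mul(-1, -9))) = Add(-24477, Add(-35, 9)) = Add(-24477, -26) = -24503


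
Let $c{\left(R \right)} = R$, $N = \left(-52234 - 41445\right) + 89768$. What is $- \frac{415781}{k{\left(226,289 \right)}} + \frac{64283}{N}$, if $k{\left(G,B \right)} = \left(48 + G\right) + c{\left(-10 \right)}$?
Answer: $- \frac{1643090203}{1032504} \approx -1591.4$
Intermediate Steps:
$N = -3911$ ($N = -93679 + 89768 = -3911$)
$k{\left(G,B \right)} = 38 + G$ ($k{\left(G,B \right)} = \left(48 + G\right) - 10 = 38 + G$)
$- \frac{415781}{k{\left(226,289 \right)}} + \frac{64283}{N} = - \frac{415781}{38 + 226} + \frac{64283}{-3911} = - \frac{415781}{264} + 64283 \left(- \frac{1}{3911}\right) = \left(-415781\right) \frac{1}{264} - \frac{64283}{3911} = - \frac{415781}{264} - \frac{64283}{3911} = - \frac{1643090203}{1032504}$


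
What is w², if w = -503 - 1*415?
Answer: 842724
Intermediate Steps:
w = -918 (w = -503 - 415 = -918)
w² = (-918)² = 842724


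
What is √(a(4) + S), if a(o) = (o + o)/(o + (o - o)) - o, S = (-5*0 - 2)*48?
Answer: 7*I*√2 ≈ 9.8995*I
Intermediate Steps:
S = -96 (S = (0 - 2)*48 = -2*48 = -96)
a(o) = 2 - o (a(o) = (2*o)/(o + 0) - o = (2*o)/o - o = 2 - o)
√(a(4) + S) = √((2 - 1*4) - 96) = √((2 - 4) - 96) = √(-2 - 96) = √(-98) = 7*I*√2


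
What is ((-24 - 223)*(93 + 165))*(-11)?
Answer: 700986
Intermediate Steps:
((-24 - 223)*(93 + 165))*(-11) = -247*258*(-11) = -63726*(-11) = 700986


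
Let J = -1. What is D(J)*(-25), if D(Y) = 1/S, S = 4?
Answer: -25/4 ≈ -6.2500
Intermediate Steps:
D(Y) = 1/4
D(J)*(-25) = (1/4)*(-25) = -25/4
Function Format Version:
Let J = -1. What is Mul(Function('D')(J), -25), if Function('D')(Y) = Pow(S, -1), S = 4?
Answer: Rational(-25, 4) ≈ -6.2500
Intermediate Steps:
Function('D')(Y) = Rational(1, 4) (Function('D')(Y) = Pow(4, -1) = Rational(1, 4))
Mul(Function('D')(J), -25) = Mul(Rational(1, 4), -25) = Rational(-25, 4)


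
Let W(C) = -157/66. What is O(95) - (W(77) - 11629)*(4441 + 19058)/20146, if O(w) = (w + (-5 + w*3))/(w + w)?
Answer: 16323827481/1203004 ≈ 13569.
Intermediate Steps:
W(C) = -157/66 (W(C) = -157*1/66 = -157/66)
O(w) = (-5 + 4*w)/(2*w) (O(w) = (w + (-5 + 3*w))/((2*w)) = (-5 + 4*w)*(1/(2*w)) = (-5 + 4*w)/(2*w))
O(95) - (W(77) - 11629)*(4441 + 19058)/20146 = (2 - 5/2/95) - (-157/66 - 11629)*(4441 + 19058)/20146 = (2 - 5/2*1/95) - (-767671/66*23499)/20146 = (2 - 1/38) - (-6013166943)/(22*20146) = 75/38 - 1*(-859023849/63316) = 75/38 + 859023849/63316 = 16323827481/1203004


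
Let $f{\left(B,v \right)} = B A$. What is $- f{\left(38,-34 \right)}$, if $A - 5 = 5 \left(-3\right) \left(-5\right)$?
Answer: $-3040$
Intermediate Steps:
$A = 80$ ($A = 5 + 5 \left(-3\right) \left(-5\right) = 5 - -75 = 5 + 75 = 80$)
$f{\left(B,v \right)} = 80 B$ ($f{\left(B,v \right)} = B 80 = 80 B$)
$- f{\left(38,-34 \right)} = - 80 \cdot 38 = \left(-1\right) 3040 = -3040$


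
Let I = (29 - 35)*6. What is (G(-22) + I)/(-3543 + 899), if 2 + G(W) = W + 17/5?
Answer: 283/13220 ≈ 0.021407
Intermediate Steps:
G(W) = 7/5 + W (G(W) = -2 + (W + 17/5) = -2 + (17/5 + W) = 7/5 + W)
I = -36 (I = -6*6 = -36)
(G(-22) + I)/(-3543 + 899) = ((7/5 - 22) - 36)/(-3543 + 899) = (-103/5 - 36)/(-2644) = -283/5*(-1/2644) = 283/13220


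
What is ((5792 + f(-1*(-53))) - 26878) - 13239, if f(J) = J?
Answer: -34272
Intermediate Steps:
((5792 + f(-1*(-53))) - 26878) - 13239 = ((5792 - 1*(-53)) - 26878) - 13239 = ((5792 + 53) - 26878) - 13239 = (5845 - 26878) - 13239 = -21033 - 13239 = -34272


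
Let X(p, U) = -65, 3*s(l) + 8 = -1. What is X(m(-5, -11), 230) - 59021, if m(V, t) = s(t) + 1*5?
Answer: -59086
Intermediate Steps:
s(l) = -3 (s(l) = -8/3 + (1/3)*(-1) = -8/3 - 1/3 = -3)
m(V, t) = 2 (m(V, t) = -3 + 1*5 = -3 + 5 = 2)
X(m(-5, -11), 230) - 59021 = -65 - 59021 = -59086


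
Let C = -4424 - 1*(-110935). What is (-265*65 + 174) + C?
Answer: 89460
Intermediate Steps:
C = 106511 (C = -4424 + 110935 = 106511)
(-265*65 + 174) + C = (-265*65 + 174) + 106511 = (-17225 + 174) + 106511 = -17051 + 106511 = 89460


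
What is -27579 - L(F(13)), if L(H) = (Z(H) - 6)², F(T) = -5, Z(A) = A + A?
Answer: -27835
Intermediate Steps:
Z(A) = 2*A
L(H) = (-6 + 2*H)² (L(H) = (2*H - 6)² = (-6 + 2*H)²)
-27579 - L(F(13)) = -27579 - 4*(-3 - 5)² = -27579 - 4*(-8)² = -27579 - 4*64 = -27579 - 1*256 = -27579 - 256 = -27835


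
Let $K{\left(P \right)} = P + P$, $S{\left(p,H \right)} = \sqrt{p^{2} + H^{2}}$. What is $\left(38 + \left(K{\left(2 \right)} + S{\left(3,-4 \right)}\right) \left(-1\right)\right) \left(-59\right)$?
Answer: $-1711$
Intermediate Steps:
$S{\left(p,H \right)} = \sqrt{H^{2} + p^{2}}$
$K{\left(P \right)} = 2 P$
$\left(38 + \left(K{\left(2 \right)} + S{\left(3,-4 \right)}\right) \left(-1\right)\right) \left(-59\right) = \left(38 + \left(2 \cdot 2 + \sqrt{\left(-4\right)^{2} + 3^{2}}\right) \left(-1\right)\right) \left(-59\right) = \left(38 + \left(4 + \sqrt{16 + 9}\right) \left(-1\right)\right) \left(-59\right) = \left(38 + \left(4 + \sqrt{25}\right) \left(-1\right)\right) \left(-59\right) = \left(38 + \left(4 + 5\right) \left(-1\right)\right) \left(-59\right) = \left(38 + 9 \left(-1\right)\right) \left(-59\right) = \left(38 - 9\right) \left(-59\right) = 29 \left(-59\right) = -1711$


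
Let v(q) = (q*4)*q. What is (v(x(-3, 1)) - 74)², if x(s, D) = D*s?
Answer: 1444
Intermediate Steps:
v(q) = 4*q² (v(q) = (4*q)*q = 4*q²)
(v(x(-3, 1)) - 74)² = (4*(1*(-3))² - 74)² = (4*(-3)² - 74)² = (4*9 - 74)² = (36 - 74)² = (-38)² = 1444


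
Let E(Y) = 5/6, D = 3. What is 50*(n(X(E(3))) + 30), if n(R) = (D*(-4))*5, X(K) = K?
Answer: -1500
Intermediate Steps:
E(Y) = ⅚ (E(Y) = 5*(⅙) = ⅚)
n(R) = -60 (n(R) = (3*(-4))*5 = -12*5 = -60)
50*(n(X(E(3))) + 30) = 50*(-60 + 30) = 50*(-30) = -1500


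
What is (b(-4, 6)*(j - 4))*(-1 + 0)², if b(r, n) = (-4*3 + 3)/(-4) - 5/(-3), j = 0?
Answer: -47/3 ≈ -15.667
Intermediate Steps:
b(r, n) = 47/12 (b(r, n) = (-12 + 3)*(-¼) - 5*(-⅓) = -9*(-¼) + 5/3 = 9/4 + 5/3 = 47/12)
(b(-4, 6)*(j - 4))*(-1 + 0)² = (47*(0 - 4)/12)*(-1 + 0)² = ((47/12)*(-4))*(-1)² = -47/3*1 = -47/3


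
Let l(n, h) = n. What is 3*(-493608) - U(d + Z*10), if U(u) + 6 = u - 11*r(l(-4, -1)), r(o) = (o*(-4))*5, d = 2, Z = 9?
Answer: -1480030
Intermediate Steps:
r(o) = -20*o (r(o) = -4*o*5 = -20*o)
U(u) = -886 + u (U(u) = -6 + (u - (-220)*(-4)) = -6 + (u - 11*80) = -6 + (u - 880) = -6 + (-880 + u) = -886 + u)
3*(-493608) - U(d + Z*10) = 3*(-493608) - (-886 + (2 + 9*10)) = -1480824 - (-886 + (2 + 90)) = -1480824 - (-886 + 92) = -1480824 - 1*(-794) = -1480824 + 794 = -1480030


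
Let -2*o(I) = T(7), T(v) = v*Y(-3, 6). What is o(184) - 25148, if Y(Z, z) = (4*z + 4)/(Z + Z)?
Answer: -75395/3 ≈ -25132.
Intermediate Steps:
Y(Z, z) = (4 + 4*z)/(2*Z) (Y(Z, z) = (4 + 4*z)/((2*Z)) = (4 + 4*z)*(1/(2*Z)) = (4 + 4*z)/(2*Z))
T(v) = -14*v/3 (T(v) = v*(2*(1 + 6)/(-3)) = v*(2*(-1/3)*7) = v*(-14/3) = -14*v/3)
o(I) = 49/3 (o(I) = -(-7)*7/3 = -1/2*(-98/3) = 49/3)
o(184) - 25148 = 49/3 - 25148 = -75395/3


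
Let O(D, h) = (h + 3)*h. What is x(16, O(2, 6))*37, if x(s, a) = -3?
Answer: -111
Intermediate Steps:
O(D, h) = h*(3 + h) (O(D, h) = (3 + h)*h = h*(3 + h))
x(16, O(2, 6))*37 = -3*37 = -111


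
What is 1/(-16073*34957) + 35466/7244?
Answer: 9963531843491/2035070904542 ≈ 4.8959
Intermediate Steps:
1/(-16073*34957) + 35466/7244 = -1/16073*1/34957 + 35466*(1/7244) = -1/561863861 + 17733/3622 = 9963531843491/2035070904542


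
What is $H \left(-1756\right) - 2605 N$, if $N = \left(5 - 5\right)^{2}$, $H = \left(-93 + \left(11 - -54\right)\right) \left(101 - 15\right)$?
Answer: $4228448$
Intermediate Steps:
$H = -2408$ ($H = \left(-93 + \left(11 + 54\right)\right) 86 = \left(-93 + 65\right) 86 = \left(-28\right) 86 = -2408$)
$N = 0$ ($N = \left(5 - 5\right)^{2} = 0^{2} = 0$)
$H \left(-1756\right) - 2605 N = \left(-2408\right) \left(-1756\right) - 2605 \cdot 0 = 4228448 - 0 = 4228448 + 0 = 4228448$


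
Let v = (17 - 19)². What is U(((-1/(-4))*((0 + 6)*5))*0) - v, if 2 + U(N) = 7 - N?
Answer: 1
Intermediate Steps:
U(N) = 5 - N (U(N) = -2 + (7 - N) = 5 - N)
v = 4 (v = (-2)² = 4)
U(((-1/(-4))*((0 + 6)*5))*0) - v = (5 - (-1/(-4))*((0 + 6)*5)*0) - 1*4 = (5 - (-1*(-¼))*(6*5)*0) - 4 = (5 - (¼)*30*0) - 4 = (5 - 15*0/2) - 4 = (5 - 1*0) - 4 = (5 + 0) - 4 = 5 - 4 = 1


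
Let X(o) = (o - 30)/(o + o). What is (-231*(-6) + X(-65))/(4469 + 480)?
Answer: 36055/128674 ≈ 0.28020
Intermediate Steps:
X(o) = (-30 + o)/(2*o) (X(o) = (-30 + o)/((2*o)) = (-30 + o)*(1/(2*o)) = (-30 + o)/(2*o))
(-231*(-6) + X(-65))/(4469 + 480) = (-231*(-6) + (½)*(-30 - 65)/(-65))/(4469 + 480) = (1386 + (½)*(-1/65)*(-95))/4949 = (1386 + 19/26)*(1/4949) = (36055/26)*(1/4949) = 36055/128674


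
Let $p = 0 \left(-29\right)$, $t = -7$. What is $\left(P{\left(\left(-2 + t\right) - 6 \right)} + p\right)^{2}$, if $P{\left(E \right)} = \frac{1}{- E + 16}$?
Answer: $\frac{1}{961} \approx 0.0010406$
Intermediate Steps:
$P{\left(E \right)} = \frac{1}{16 - E}$
$p = 0$
$\left(P{\left(\left(-2 + t\right) - 6 \right)} + p\right)^{2} = \left(- \frac{1}{-16 - 15} + 0\right)^{2} = \left(- \frac{1}{-31} + 0\right)^{2} = \left(\left(-1\right) \left(- \frac{1}{31}\right) + 0\right)^{2} = \left(\frac{1}{31} + 0\right)^{2} = \left(\frac{1}{31}\right)^{2} = \frac{1}{961}$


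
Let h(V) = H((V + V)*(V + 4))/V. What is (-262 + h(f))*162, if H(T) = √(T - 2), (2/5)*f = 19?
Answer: -42444 + 162*√19562/95 ≈ -42206.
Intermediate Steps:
f = 95/2 (f = (5/2)*19 = 95/2 ≈ 47.500)
H(T) = √(-2 + T)
h(V) = √(-2 + 2*V*(4 + V))/V (h(V) = √(-2 + (V + V)*(V + 4))/V = √(-2 + (2*V)*(4 + V))/V = √(-2 + 2*V*(4 + V))/V)
(-262 + h(f))*162 = (-262 + √2*√(-1 + 95*(4 + 95/2)/2)/(95/2))*162 = (-262 + √2*(2/95)*√(-1 + (95/2)*(103/2)))*162 = (-262 + √2*(2/95)*√(-1 + 9785/4))*162 = (-262 + √2*(2/95)*√(9781/4))*162 = (-262 + √2*(2/95)*(√9781/2))*162 = (-262 + √19562/95)*162 = -42444 + 162*√19562/95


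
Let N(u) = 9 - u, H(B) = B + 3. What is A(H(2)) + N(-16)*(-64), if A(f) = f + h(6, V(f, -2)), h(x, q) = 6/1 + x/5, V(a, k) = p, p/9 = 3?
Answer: -7939/5 ≈ -1587.8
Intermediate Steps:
H(B) = 3 + B
p = 27 (p = 9*3 = 27)
V(a, k) = 27
h(x, q) = 6 + x/5 (h(x, q) = 6*1 + x*(⅕) = 6 + x/5)
A(f) = 36/5 + f (A(f) = f + (6 + (⅕)*6) = f + (6 + 6/5) = f + 36/5 = 36/5 + f)
A(H(2)) + N(-16)*(-64) = (36/5 + (3 + 2)) + (9 - 1*(-16))*(-64) = (36/5 + 5) + (9 + 16)*(-64) = 61/5 + 25*(-64) = 61/5 - 1600 = -7939/5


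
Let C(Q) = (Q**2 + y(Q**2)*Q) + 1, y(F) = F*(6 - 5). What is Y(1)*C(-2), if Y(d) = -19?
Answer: 57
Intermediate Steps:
y(F) = F (y(F) = F*1 = F)
C(Q) = 1 + Q**2 + Q**3 (C(Q) = (Q**2 + Q**2*Q) + 1 = (Q**2 + Q**3) + 1 = 1 + Q**2 + Q**3)
Y(1)*C(-2) = -19*(1 + (-2)**2 + (-2)**3) = -19*(1 + 4 - 8) = -19*(-3) = 57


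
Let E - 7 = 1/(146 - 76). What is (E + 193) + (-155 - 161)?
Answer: -8119/70 ≈ -115.99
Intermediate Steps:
E = 491/70 (E = 7 + 1/(146 - 76) = 7 + 1/70 = 491/70 ≈ 7.0143)
(E + 193) + (-155 - 161) = (491/70 + 193) + (-155 - 161) = 14001/70 - 316 = -8119/70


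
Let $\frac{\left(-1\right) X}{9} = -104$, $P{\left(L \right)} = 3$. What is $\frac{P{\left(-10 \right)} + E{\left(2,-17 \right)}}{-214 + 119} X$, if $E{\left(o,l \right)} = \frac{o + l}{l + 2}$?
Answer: $- \frac{3744}{95} \approx -39.411$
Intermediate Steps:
$E{\left(o,l \right)} = \frac{l + o}{2 + l}$
$X = 936$ ($X = \left(-9\right) \left(-104\right) = 936$)
$\frac{P{\left(-10 \right)} + E{\left(2,-17 \right)}}{-214 + 119} X = \frac{3 + \frac{-17 + 2}{2 - 17}}{-214 + 119} \cdot 936 = \frac{3 + \frac{1}{-15} \left(-15\right)}{-95} \cdot 936 = \left(3 - -1\right) \left(- \frac{1}{95}\right) 936 = \left(3 + 1\right) \left(- \frac{1}{95}\right) 936 = 4 \left(- \frac{1}{95}\right) 936 = \left(- \frac{4}{95}\right) 936 = - \frac{3744}{95}$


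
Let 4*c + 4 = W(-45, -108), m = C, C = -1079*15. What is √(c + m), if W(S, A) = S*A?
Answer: I*√14971 ≈ 122.36*I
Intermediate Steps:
C = -16185
W(S, A) = A*S
m = -16185
c = 1214 (c = -1 + (-108*(-45))/4 = -1 + (¼)*4860 = -1 + 1215 = 1214)
√(c + m) = √(1214 - 16185) = √(-14971) = I*√14971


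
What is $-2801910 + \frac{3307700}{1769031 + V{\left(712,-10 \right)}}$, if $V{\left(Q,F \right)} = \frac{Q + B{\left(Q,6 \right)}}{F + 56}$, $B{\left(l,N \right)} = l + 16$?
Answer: $- \frac{114005251229930}{40688433} \approx -2.8019 \cdot 10^{6}$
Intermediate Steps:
$B{\left(l,N \right)} = 16 + l$
$V{\left(Q,F \right)} = \frac{16 + 2 Q}{56 + F}$ ($V{\left(Q,F \right)} = \frac{Q + \left(16 + Q\right)}{F + 56} = \frac{16 + 2 Q}{56 + F}$)
$-2801910 + \frac{3307700}{1769031 + V{\left(712,-10 \right)}} = -2801910 + \frac{3307700}{1769031 + \frac{2 \left(8 + 712\right)}{56 - 10}} = -2801910 + \frac{3307700}{1769031 + 2 \cdot \frac{1}{46} \cdot 720} = -2801910 + \frac{3307700}{1769031 + \frac{720}{23}} = -2801910 + \frac{3307700}{\frac{40688433}{23}} = -2801910 + 3307700 \cdot \frac{23}{40688433} = -2801910 + \frac{76077100}{40688433} = - \frac{114005251229930}{40688433}$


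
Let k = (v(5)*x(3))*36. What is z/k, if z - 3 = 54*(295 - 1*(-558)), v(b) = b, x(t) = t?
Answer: 3071/36 ≈ 85.306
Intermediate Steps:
z = 46065 (z = 3 + 54*(295 - 1*(-558)) = 3 + 54*(295 + 558) = 3 + 54*853 = 3 + 46062 = 46065)
k = 540 (k = (5*3)*36 = 15*36 = 540)
z/k = 46065/540 = 46065*(1/540) = 3071/36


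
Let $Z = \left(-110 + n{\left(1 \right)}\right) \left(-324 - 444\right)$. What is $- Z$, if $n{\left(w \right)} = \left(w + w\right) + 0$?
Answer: $-82944$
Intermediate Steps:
$n{\left(w \right)} = 2 w$ ($n{\left(w \right)} = 2 w + 0 = 2 w$)
$Z = 82944$ ($Z = \left(-110 + 2 \cdot 1\right) \left(-324 - 444\right) = \left(-110 + 2\right) \left(-768\right) = \left(-108\right) \left(-768\right) = 82944$)
$- Z = \left(-1\right) 82944 = -82944$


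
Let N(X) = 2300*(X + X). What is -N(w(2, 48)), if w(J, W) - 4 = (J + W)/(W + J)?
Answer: -23000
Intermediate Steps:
w(J, W) = 5 (w(J, W) = 4 + (J + W)/(W + J) = 4 + (J + W)/(J + W) = 4 + 1 = 5)
N(X) = 4600*X (N(X) = 2300*(2*X) = 4600*X)
-N(w(2, 48)) = -4600*5 = -1*23000 = -23000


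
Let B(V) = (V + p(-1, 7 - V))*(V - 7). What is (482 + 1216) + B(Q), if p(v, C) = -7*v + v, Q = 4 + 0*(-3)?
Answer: 1668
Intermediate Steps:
Q = 4 (Q = 4 + 0 = 4)
p(v, C) = -6*v
B(V) = (-7 + V)*(6 + V) (B(V) = (V - 6*(-1))*(V - 7) = (V + 6)*(-7 + V) = (6 + V)*(-7 + V) = (-7 + V)*(6 + V))
(482 + 1216) + B(Q) = (482 + 1216) + (-42 + 4² - 1*4) = 1698 + (-42 + 16 - 4) = 1698 - 30 = 1668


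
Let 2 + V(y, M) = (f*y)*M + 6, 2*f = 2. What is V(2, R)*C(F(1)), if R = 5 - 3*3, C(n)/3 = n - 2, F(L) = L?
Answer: 12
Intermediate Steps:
f = 1 (f = (1/2)*2 = 1)
C(n) = -6 + 3*n (C(n) = 3*(n - 2) = 3*(-2 + n) = -6 + 3*n)
R = -4 (R = 5 - 1*9 = 5 - 9 = -4)
V(y, M) = 4 + M*y (V(y, M) = -2 + ((1*y)*M + 6) = -2 + (y*M + 6) = -2 + (M*y + 6) = -2 + (6 + M*y) = 4 + M*y)
V(2, R)*C(F(1)) = (4 - 4*2)*(-6 + 3*1) = (4 - 8)*(-6 + 3) = -4*(-3) = 12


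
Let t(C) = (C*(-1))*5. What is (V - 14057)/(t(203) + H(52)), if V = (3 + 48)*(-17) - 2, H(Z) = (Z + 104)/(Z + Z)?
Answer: 29852/2027 ≈ 14.727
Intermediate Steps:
H(Z) = (104 + Z)/(2*Z) (H(Z) = (104 + Z)/((2*Z)) = (104 + Z)*(1/(2*Z)) = (104 + Z)/(2*Z))
t(C) = -5*C (t(C) = -C*5 = -5*C)
V = -869 (V = 51*(-17) - 2 = -867 - 2 = -869)
(V - 14057)/(t(203) + H(52)) = (-869 - 14057)/(-5*203 + (1/2)*(104 + 52)/52) = -14926/(-1015 + (1/2)*(1/52)*156) = -14926/(-1015 + 3/2) = -14926/(-2027/2) = -14926*(-2/2027) = 29852/2027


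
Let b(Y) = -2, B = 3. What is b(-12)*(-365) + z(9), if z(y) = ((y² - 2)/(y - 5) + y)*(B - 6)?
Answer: 2575/4 ≈ 643.75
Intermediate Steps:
z(y) = -3*y - 3*(-2 + y²)/(-5 + y) (z(y) = ((y² - 2)/(y - 5) + y)*(3 - 6) = ((-2 + y²)/(-5 + y) + y)*(-3) = (y + (-2 + y²)/(-5 + y))*(-3) = -3*y - 3*(-2 + y²)/(-5 + y))
b(-12)*(-365) + z(9) = -2*(-365) + 3*(2 - 2*9² + 5*9)/(-5 + 9) = 730 + 3*(2 - 2*81 + 45)/4 = 730 + 3*(¼)*(2 - 162 + 45) = 730 + 3*(¼)*(-115) = 730 - 345/4 = 2575/4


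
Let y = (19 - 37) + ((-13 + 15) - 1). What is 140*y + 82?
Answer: -2298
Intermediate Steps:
y = -17 (y = -18 + (2 - 1) = -18 + 1 = -17)
140*y + 82 = 140*(-17) + 82 = -2380 + 82 = -2298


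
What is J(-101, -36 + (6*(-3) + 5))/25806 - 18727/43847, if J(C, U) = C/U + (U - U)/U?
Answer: -23675750591/55444268418 ≈ -0.42702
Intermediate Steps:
J(C, U) = C/U (J(C, U) = C/U + 0/U = C/U + 0 = C/U)
J(-101, -36 + (6*(-3) + 5))/25806 - 18727/43847 = -101/(-36 + (6*(-3) + 5))/25806 - 18727/43847 = -101/(-36 + (-18 + 5))*(1/25806) - 18727*1/43847 = -101/(-36 - 13)*(1/25806) - 18727/43847 = -101/(-49)*(1/25806) - 18727/43847 = -101*(-1/49)*(1/25806) - 18727/43847 = (101/49)*(1/25806) - 18727/43847 = 101/1264494 - 18727/43847 = -23675750591/55444268418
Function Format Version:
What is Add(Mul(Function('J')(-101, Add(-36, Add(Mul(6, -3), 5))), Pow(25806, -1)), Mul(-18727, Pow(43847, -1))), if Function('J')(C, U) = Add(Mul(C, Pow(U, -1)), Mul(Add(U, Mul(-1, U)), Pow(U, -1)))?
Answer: Rational(-23675750591, 55444268418) ≈ -0.42702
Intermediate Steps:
Function('J')(C, U) = Mul(C, Pow(U, -1)) (Function('J')(C, U) = Add(Mul(C, Pow(U, -1)), Mul(0, Pow(U, -1))) = Add(Mul(C, Pow(U, -1)), 0) = Mul(C, Pow(U, -1)))
Add(Mul(Function('J')(-101, Add(-36, Add(Mul(6, -3), 5))), Pow(25806, -1)), Mul(-18727, Pow(43847, -1))) = Add(Mul(Mul(-101, Pow(Add(-36, Add(Mul(6, -3), 5)), -1)), Pow(25806, -1)), Mul(-18727, Pow(43847, -1))) = Add(Mul(Mul(-101, Pow(Add(-36, Add(-18, 5)), -1)), Rational(1, 25806)), Mul(-18727, Rational(1, 43847))) = Add(Mul(Mul(-101, Pow(Add(-36, -13), -1)), Rational(1, 25806)), Rational(-18727, 43847)) = Add(Mul(Mul(-101, Pow(-49, -1)), Rational(1, 25806)), Rational(-18727, 43847)) = Add(Mul(Mul(-101, Rational(-1, 49)), Rational(1, 25806)), Rational(-18727, 43847)) = Add(Mul(Rational(101, 49), Rational(1, 25806)), Rational(-18727, 43847)) = Add(Rational(101, 1264494), Rational(-18727, 43847)) = Rational(-23675750591, 55444268418)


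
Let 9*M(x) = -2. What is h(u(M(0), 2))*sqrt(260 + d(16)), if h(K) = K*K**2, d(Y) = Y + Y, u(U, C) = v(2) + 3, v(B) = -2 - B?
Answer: -2*sqrt(73) ≈ -17.088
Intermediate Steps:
M(x) = -2/9 (M(x) = (1/9)*(-2) = -2/9)
u(U, C) = -1 (u(U, C) = (-2 - 1*2) + 3 = (-2 - 2) + 3 = -4 + 3 = -1)
d(Y) = 2*Y
h(K) = K**3
h(u(M(0), 2))*sqrt(260 + d(16)) = (-1)**3*sqrt(260 + 2*16) = -sqrt(260 + 32) = -sqrt(292) = -2*sqrt(73)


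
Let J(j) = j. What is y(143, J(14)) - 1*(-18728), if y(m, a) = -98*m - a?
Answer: 4700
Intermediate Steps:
y(m, a) = -a - 98*m
y(143, J(14)) - 1*(-18728) = (-1*14 - 98*143) - 1*(-18728) = (-14 - 14014) + 18728 = -14028 + 18728 = 4700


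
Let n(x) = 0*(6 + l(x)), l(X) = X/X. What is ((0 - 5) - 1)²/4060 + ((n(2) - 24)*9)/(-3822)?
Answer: 6039/92365 ≈ 0.065382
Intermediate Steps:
l(X) = 1
n(x) = 0 (n(x) = 0*(6 + 1) = 0*7 = 0)
((0 - 5) - 1)²/4060 + ((n(2) - 24)*9)/(-3822) = ((0 - 5) - 1)²/4060 + ((0 - 24)*9)/(-3822) = (-5 - 1)²*(1/4060) - 24*9*(-1/3822) = (-6)²*(1/4060) - 216*(-1/3822) = 36*(1/4060) + 36/637 = 9/1015 + 36/637 = 6039/92365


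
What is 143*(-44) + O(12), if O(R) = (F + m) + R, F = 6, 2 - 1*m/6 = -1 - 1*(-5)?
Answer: -6286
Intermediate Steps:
m = -12 (m = 12 - 6*(-1 - 1*(-5)) = 12 - 6*(-1 + 5) = 12 - 6*4 = 12 - 24 = -12)
O(R) = -6 + R (O(R) = (6 - 12) + R = -6 + R)
143*(-44) + O(12) = 143*(-44) + (-6 + 12) = -6292 + 6 = -6286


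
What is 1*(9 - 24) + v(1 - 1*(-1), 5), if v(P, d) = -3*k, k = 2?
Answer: -21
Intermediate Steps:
v(P, d) = -6 (v(P, d) = -3*2 = -6)
1*(9 - 24) + v(1 - 1*(-1), 5) = 1*(9 - 24) - 6 = 1*(-15) - 6 = -15 - 6 = -21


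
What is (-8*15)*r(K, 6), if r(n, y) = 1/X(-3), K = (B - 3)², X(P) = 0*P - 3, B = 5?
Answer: 40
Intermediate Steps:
X(P) = -3 (X(P) = 0 - 3 = -3)
K = 4 (K = (5 - 3)² = 2² = 4)
r(n, y) = -⅓ (r(n, y) = 1/(-3) = -⅓)
(-8*15)*r(K, 6) = -8*15*(-⅓) = -120*(-⅓) = 40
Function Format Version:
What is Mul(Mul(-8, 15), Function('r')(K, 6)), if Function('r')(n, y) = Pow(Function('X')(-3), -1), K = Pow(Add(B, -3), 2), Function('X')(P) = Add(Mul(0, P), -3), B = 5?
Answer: 40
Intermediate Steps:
Function('X')(P) = -3 (Function('X')(P) = Add(0, -3) = -3)
K = 4 (K = Pow(Add(5, -3), 2) = Pow(2, 2) = 4)
Function('r')(n, y) = Rational(-1, 3) (Function('r')(n, y) = Pow(-3, -1) = Rational(-1, 3))
Mul(Mul(-8, 15), Function('r')(K, 6)) = Mul(Mul(-8, 15), Rational(-1, 3)) = Mul(-120, Rational(-1, 3)) = 40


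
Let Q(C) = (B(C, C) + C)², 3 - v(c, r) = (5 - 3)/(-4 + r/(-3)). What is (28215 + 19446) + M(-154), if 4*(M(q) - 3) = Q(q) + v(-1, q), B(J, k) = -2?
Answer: 7632321/142 ≈ 53749.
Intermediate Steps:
v(c, r) = 3 - 2/(-4 - r/3) (v(c, r) = 3 - (5 - 3)/(-4 + r/(-3)) = 3 - 2/(-4 + r*(-⅓)) = 3 - 2/(-4 - r/3))
Q(C) = (-2 + C)²
M(q) = 3 + (-2 + q)²/4 + 3*(14 + q)/(4*(12 + q)) (M(q) = 3 + ((-2 + q)² + 3*(14 + q)/(12 + q))/4 = 3 + ((-2 + q)²/4 + 3*(14 + q)/(4*(12 + q))) = 3 + (-2 + q)²/4 + 3*(14 + q)/(4*(12 + q)))
(28215 + 19446) + M(-154) = (28215 + 19446) + (234 + (-154)³ - 29*(-154) + 8*(-154)²)/(4*(12 - 154)) = 47661 + (¼)*(234 - 3652264 + 4466 + 8*23716)/(-142) = 47661 + (¼)*(-1/142)*(234 - 3652264 + 4466 + 189728) = 47661 + (¼)*(-1/142)*(-3457836) = 47661 + 864459/142 = 7632321/142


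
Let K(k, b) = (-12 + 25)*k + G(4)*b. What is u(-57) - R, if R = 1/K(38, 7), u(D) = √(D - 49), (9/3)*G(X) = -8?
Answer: -3/1426 + I*√106 ≈ -0.0021038 + 10.296*I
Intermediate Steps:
G(X) = -8/3 (G(X) = (⅓)*(-8) = -8/3)
u(D) = √(-49 + D)
K(k, b) = 13*k - 8*b/3 (K(k, b) = (-12 + 25)*k - 8*b/3 = 13*k - 8*b/3)
R = 3/1426 (R = 1/(13*38 - 8/3*7) = 1/(494 - 56/3) = 1/(1426/3) = 3/1426 ≈ 0.0021038)
u(-57) - R = √(-49 - 57) - 1*3/1426 = √(-106) - 3/1426 = I*√106 - 3/1426 = -3/1426 + I*√106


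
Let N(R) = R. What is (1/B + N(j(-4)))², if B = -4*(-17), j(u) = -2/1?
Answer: 18225/4624 ≈ 3.9414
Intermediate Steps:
j(u) = -2 (j(u) = -2*1 = -2)
B = 68
(1/B + N(j(-4)))² = (1/68 - 2)² = (-135/68)² = 18225/4624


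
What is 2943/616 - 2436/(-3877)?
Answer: 12910587/2388232 ≈ 5.4059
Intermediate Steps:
2943/616 - 2436/(-3877) = 2943*(1/616) - 2436*(-1/3877) = 2943/616 + 2436/3877 = 12910587/2388232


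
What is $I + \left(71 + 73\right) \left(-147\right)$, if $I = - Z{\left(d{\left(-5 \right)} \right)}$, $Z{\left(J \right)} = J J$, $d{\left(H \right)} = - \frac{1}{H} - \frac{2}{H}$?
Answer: $- \frac{529209}{25} \approx -21168.0$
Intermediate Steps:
$d{\left(H \right)} = - \frac{3}{H}$
$Z{\left(J \right)} = J^{2}$
$I = - \frac{9}{25}$ ($I = - \left(- \frac{3}{-5}\right)^{2} = - \left(\left(-3\right) \left(- \frac{1}{5}\right)\right)^{2} = - \left(\frac{3}{5}\right)^{2} = \left(-1\right) \frac{9}{25} = - \frac{9}{25} \approx -0.36$)
$I + \left(71 + 73\right) \left(-147\right) = - \frac{9}{25} + \left(71 + 73\right) \left(-147\right) = - \frac{9}{25} + 144 \left(-147\right) = - \frac{9}{25} - 21168 = - \frac{529209}{25}$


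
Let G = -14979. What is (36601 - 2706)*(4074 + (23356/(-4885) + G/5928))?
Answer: 266108302615641/1930552 ≈ 1.3784e+8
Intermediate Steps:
(36601 - 2706)*(4074 + (23356/(-4885) + G/5928)) = (36601 - 2706)*(4074 + (23356/(-4885) - 14979/5928)) = 33895*(4074 + (23356*(-1/4885) - 14979*1/5928)) = 33895*(4074 + (-23356/4885 - 4993/1976)) = 33895*(4074 - 70542261/9652760) = 33895*(39254801979/9652760) = 266108302615641/1930552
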